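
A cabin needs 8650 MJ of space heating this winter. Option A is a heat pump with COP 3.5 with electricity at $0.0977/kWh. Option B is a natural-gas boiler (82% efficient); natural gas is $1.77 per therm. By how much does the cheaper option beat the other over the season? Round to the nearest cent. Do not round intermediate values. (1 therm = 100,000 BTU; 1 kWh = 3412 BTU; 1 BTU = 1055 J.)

$109.90

Heat load = 8650 MJ = 8,650,000,000 J / 1055 = 8,199,052 BTU
Gas: input = 8,199,052 / 0.82 = 9,998,844 BTU = 99.99 therm → 99.99 × $1.77 = $176.98
Heat pump: 8,199,052 BTU / 3412 = 2,403 kWh heat; / 3.5 = 686.6 kWh in → × $0.0977 = $67.08
Difference = |$176.98 − $67.08| = $109.90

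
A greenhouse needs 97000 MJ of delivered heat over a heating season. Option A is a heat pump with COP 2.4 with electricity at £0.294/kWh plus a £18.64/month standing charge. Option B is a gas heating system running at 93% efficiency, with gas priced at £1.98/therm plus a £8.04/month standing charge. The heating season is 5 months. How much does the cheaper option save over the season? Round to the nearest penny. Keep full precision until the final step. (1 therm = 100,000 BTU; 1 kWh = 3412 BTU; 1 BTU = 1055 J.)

Heat load = 97000 MJ = 97,000,000,000 J / 1055 = 91,943,128 BTU
Gas: input = 91,943,128 / 0.93 = 98,863,578 BTU = 988.6 therm → 988.6 × £1.98 = £1,957.50; + 5 × £8.04 standing = £1,997.70
Heat pump: 91,943,128 BTU / 3412 = 26,950 kWh heat; / 2.4 = 11,230 kWh in → × £0.294 = £3,301.01; + 5 × £18.64 standing = £3,394.21
Difference = |£1,997.70 − £3,394.21| = £1,396.51

£1396.51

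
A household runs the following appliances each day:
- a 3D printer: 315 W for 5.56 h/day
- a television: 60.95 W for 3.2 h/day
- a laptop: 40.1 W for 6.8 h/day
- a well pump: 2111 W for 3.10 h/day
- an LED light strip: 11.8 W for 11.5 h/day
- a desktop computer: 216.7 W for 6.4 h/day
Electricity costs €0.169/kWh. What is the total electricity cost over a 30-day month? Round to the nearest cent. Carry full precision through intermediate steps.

€52.15

3D printer: 315 W × 5.56 h × 30 d = 52,542 Wh = 52.54 kWh
television: 60.95 W × 3.2 h × 30 d = 5,851 Wh = 5.851 kWh
laptop: 40.1 W × 6.8 h × 30 d = 8,180 Wh = 8.18 kWh
well pump: 2111 W × 3.10 h × 30 d = 196,323 Wh = 196.3 kWh
LED light strip: 11.8 W × 11.5 h × 30 d = 4,071 Wh = 4.071 kWh
desktop computer: 216.7 W × 6.4 h × 30 d = 41,606 Wh = 41.61 kWh
Total energy = 52.54 + 5.851 + 8.18 + 196.3 + 4.071 + 41.61 = 308.6 kWh
Cost = 308.6 kWh × €0.169 = €52.15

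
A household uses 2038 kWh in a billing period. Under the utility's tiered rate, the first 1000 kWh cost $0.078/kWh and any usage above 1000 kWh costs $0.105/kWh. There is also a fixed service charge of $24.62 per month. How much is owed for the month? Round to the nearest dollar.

First 1000 kWh × $0.078 = $78.00
Remaining 1038 kWh × $0.105 = $108.99
Energy charge = $186.99; + service $24.62 = $211.61 ≈ $212

$212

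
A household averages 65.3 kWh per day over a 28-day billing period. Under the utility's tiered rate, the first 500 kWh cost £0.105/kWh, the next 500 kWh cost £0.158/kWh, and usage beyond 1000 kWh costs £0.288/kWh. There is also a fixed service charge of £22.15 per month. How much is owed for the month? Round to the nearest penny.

Usage = 65.3 kWh/day × 28 days = 1828.4 kWh
First 500 kWh × £0.105 = £52.50
Next 500 kWh × £0.158 = £79.00
Remaining 828.4 kWh × £0.288 = £238.58
Energy charge = £370.08; + service £22.15 = £392.23

£392.23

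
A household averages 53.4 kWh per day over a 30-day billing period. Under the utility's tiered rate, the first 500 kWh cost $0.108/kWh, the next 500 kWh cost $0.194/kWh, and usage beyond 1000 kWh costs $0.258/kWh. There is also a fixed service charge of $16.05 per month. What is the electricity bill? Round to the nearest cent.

Usage = 53.4 kWh/day × 30 days = 1602 kWh
First 500 kWh × $0.108 = $54.00
Next 500 kWh × $0.194 = $97.00
Remaining 602 kWh × $0.258 = $155.32
Energy charge = $306.32; + service $16.05 = $322.37

$322.37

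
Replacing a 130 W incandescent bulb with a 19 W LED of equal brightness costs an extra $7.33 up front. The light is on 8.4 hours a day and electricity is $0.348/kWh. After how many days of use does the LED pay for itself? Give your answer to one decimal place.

Power saved = 130 − 19 = 111 W
Daily energy saved = 111 W × 8.4 h = 932.4 Wh = 0.9324 kWh
Daily savings = 0.9324 × $0.348 = $0.3245
Payback = $7.33 / $0.3245 per day = 22.59 days

22.6 days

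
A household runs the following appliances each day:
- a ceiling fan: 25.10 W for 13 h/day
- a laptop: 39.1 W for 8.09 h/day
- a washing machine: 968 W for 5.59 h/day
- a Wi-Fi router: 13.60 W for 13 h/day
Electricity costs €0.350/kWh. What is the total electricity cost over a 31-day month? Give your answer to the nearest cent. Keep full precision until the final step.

ceiling fan: 25.10 W × 13 h × 31 d = 10,115 Wh = 10.12 kWh
laptop: 39.1 W × 8.09 h × 31 d = 9,806 Wh = 9.806 kWh
washing machine: 968 W × 5.59 h × 31 d = 167,745 Wh = 167.7 kWh
Wi-Fi router: 13.60 W × 13 h × 31 d = 5,481 Wh = 5.481 kWh
Total energy = 10.12 + 9.806 + 167.7 + 5.481 = 193.1 kWh
Cost = 193.1 kWh × €0.350 = €67.60

€67.60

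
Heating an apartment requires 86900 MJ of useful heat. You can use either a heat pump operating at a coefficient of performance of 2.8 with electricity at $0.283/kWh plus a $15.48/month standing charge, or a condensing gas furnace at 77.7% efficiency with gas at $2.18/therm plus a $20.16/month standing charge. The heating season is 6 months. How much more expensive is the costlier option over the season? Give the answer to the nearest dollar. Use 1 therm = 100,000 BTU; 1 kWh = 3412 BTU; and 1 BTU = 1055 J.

$101

Heat load = 86900 MJ = 86,900,000,000 J / 1055 = 82,369,668 BTU
Gas: input = 82,369,668 / 0.777 = 106,009,869 BTU = 1,060 therm → 1,060 × $2.18 = $2,311.02; + 6 × $20.16 standing = $2,431.98
Heat pump: 82,369,668 BTU / 3412 = 24,140 kWh heat; / 2.8 = 8,622 kWh in → × $0.283 = $2,439.98; + 6 × $15.48 standing = $2,532.86
Difference = |$2,431.98 − $2,532.86| = $100.89 ≈ $101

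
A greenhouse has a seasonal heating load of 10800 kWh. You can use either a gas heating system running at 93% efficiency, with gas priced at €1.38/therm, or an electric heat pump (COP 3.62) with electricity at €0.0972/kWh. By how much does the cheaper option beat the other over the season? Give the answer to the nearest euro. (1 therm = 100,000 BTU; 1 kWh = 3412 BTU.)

Heat load = 10800 kWh × 3412 = 36,849,600 BTU
Gas: input = 36,849,600 / 0.93 = 39,623,226 BTU = 396.2 therm → 396.2 × €1.38 = €546.80
Heat pump: 36,849,600 BTU / 3412 = 10,800 kWh heat; / 3.62 = 2,983 kWh in → × €0.0972 = €289.99
Difference = |€546.80 − €289.99| = €256.81 ≈ €257

€257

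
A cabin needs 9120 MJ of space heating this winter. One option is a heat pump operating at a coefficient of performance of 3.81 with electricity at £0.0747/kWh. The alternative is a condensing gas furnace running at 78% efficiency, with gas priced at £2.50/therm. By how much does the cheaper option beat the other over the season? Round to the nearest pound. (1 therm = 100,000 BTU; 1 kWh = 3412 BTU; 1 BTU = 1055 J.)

£227

Heat load = 9120 MJ = 9,120,000,000 J / 1055 = 8,644,550 BTU
Gas: input = 8,644,550 / 0.78 = 11,082,756 BTU = 110.8 therm → 110.8 × £2.50 = £277.07
Heat pump: 8,644,550 BTU / 3412 = 2,534 kWh heat; / 3.81 = 665 kWh in → × £0.0747 = £49.67
Difference = |£277.07 − £49.67| = £227.39 ≈ £227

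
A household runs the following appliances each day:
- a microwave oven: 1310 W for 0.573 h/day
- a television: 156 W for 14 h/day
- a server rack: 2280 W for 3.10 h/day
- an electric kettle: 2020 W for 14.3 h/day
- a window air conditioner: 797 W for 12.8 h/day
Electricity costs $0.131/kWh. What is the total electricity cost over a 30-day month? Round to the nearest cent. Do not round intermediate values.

microwave oven: 1310 W × 0.573 h × 30 d = 22,519 Wh = 22.52 kWh
television: 156 W × 14 h × 30 d = 65,520 Wh = 65.52 kWh
server rack: 2280 W × 3.10 h × 30 d = 212,040 Wh = 212 kWh
electric kettle: 2020 W × 14.3 h × 30 d = 866,580 Wh = 866.6 kWh
window air conditioner: 797 W × 12.8 h × 30 d = 306,048 Wh = 306 kWh
Total energy = 22.52 + 65.52 + 212 + 866.6 + 306 = 1,473 kWh
Cost = 1,473 kWh × $0.131 = $192.92

$192.92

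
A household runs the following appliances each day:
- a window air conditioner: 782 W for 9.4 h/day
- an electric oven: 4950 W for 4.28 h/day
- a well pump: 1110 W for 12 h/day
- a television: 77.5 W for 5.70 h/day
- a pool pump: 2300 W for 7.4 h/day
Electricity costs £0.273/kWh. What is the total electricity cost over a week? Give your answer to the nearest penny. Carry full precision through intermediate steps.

£113.36

window air conditioner: 782 W × 9.4 h × 7 d = 51,456 Wh = 51.46 kWh
electric oven: 4950 W × 4.28 h × 7 d = 148,302 Wh = 148.3 kWh
well pump: 1110 W × 12 h × 7 d = 93,240 Wh = 93.24 kWh
television: 77.5 W × 5.70 h × 7 d = 3,092 Wh = 3.092 kWh
pool pump: 2300 W × 7.4 h × 7 d = 119,140 Wh = 119.1 kWh
Total energy = 51.46 + 148.3 + 93.24 + 3.092 + 119.1 = 415.2 kWh
Cost = 415.2 kWh × £0.273 = £113.36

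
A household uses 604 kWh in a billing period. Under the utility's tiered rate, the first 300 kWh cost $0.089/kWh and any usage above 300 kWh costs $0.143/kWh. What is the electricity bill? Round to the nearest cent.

$70.17

First 300 kWh × $0.089 = $26.70
Remaining 304 kWh × $0.143 = $43.47
Total = $70.17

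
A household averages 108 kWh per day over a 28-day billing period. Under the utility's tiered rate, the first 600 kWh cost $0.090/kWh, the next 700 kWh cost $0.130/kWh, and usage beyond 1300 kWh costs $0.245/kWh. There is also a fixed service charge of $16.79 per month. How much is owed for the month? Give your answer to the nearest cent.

$584.17

Usage = 108 kWh/day × 28 days = 3024 kWh
First 600 kWh × $0.090 = $54.00
Next 700 kWh × $0.130 = $91.00
Remaining 1724 kWh × $0.245 = $422.38
Energy charge = $567.38; + service $16.79 = $584.17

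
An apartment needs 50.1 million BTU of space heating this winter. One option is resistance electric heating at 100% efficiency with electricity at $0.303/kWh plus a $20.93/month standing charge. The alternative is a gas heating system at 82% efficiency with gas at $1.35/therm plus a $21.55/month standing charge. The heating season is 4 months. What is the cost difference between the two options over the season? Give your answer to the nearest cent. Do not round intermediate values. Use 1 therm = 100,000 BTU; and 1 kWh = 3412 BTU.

Heat load = 50.1 × 10⁶ BTU = 50,100,000 BTU
Gas: input = 50,100,000 / 0.82 = 61,097,561 BTU = 611 therm → 611 × $1.35 = $824.82; + 4 × $21.55 standing = $911.02
Electric: 50,100,000 BTU / 3412 = 14,680 kWh → × $0.303 = $4,449.09; + 4 × $20.93 standing = $4,532.81
Difference = |$911.02 − $4,532.81| = $3,621.79

$3621.79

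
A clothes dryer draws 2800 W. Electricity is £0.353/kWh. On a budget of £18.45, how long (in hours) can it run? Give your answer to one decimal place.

Energy budget = £18.45 / £0.353 per kWh = 52.27 kWh = 52,266 Wh
Runtime = 52,266 Wh / 2800 W = 18.67 h

18.7 h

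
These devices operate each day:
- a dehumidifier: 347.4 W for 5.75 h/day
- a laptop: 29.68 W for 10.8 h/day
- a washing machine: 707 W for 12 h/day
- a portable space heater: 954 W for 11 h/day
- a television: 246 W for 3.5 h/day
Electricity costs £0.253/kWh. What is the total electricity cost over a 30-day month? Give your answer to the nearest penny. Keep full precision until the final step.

£168.17

dehumidifier: 347.4 W × 5.75 h × 30 d = 59,926 Wh = 59.93 kWh
laptop: 29.68 W × 10.8 h × 30 d = 9,616 Wh = 9.616 kWh
washing machine: 707 W × 12 h × 30 d = 254,520 Wh = 254.5 kWh
portable space heater: 954 W × 11 h × 30 d = 314,820 Wh = 314.8 kWh
television: 246 W × 3.5 h × 30 d = 25,830 Wh = 25.83 kWh
Total energy = 59.93 + 9.616 + 254.5 + 314.8 + 25.83 = 664.7 kWh
Cost = 664.7 kWh × £0.253 = £168.17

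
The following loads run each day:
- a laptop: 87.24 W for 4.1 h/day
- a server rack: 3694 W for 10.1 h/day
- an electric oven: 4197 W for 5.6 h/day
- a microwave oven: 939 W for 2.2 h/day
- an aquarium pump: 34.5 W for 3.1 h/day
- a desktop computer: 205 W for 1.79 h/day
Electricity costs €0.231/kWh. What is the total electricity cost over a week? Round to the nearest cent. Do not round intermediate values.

€103.02

laptop: 87.24 W × 4.1 h × 7 d = 2,504 Wh = 2.504 kWh
server rack: 3694 W × 10.1 h × 7 d = 261,166 Wh = 261.2 kWh
electric oven: 4197 W × 5.6 h × 7 d = 164,522 Wh = 164.5 kWh
microwave oven: 939 W × 2.2 h × 7 d = 14,461 Wh = 14.46 kWh
aquarium pump: 34.5 W × 3.1 h × 7 d = 749 Wh = 0.7486 kWh
desktop computer: 205 W × 1.79 h × 7 d = 2,569 Wh = 2.569 kWh
Total energy = 2.504 + 261.2 + 164.5 + 14.46 + 0.7486 + 2.569 = 446 kWh
Cost = 446 kWh × €0.231 = €103.02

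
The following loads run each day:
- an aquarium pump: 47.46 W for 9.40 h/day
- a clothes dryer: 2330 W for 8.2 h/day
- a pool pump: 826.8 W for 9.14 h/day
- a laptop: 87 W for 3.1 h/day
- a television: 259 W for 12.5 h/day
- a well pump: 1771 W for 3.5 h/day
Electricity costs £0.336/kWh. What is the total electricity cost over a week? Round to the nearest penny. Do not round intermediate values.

£86.59

aquarium pump: 47.46 W × 9.40 h × 7 d = 3,123 Wh = 3.123 kWh
clothes dryer: 2330 W × 8.2 h × 7 d = 133,742 Wh = 133.7 kWh
pool pump: 826.8 W × 9.14 h × 7 d = 52,899 Wh = 52.9 kWh
laptop: 87 W × 3.1 h × 7 d = 1,888 Wh = 1.888 kWh
television: 259 W × 12.5 h × 7 d = 22,662 Wh = 22.66 kWh
well pump: 1771 W × 3.5 h × 7 d = 43,390 Wh = 43.39 kWh
Total energy = 3.123 + 133.7 + 52.9 + 1.888 + 22.66 + 43.39 = 257.7 kWh
Cost = 257.7 kWh × £0.336 = £86.59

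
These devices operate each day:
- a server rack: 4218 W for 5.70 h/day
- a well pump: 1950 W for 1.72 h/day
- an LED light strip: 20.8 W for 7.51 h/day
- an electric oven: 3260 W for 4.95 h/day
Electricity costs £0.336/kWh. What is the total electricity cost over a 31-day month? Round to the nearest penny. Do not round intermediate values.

£455.07

server rack: 4218 W × 5.70 h × 31 d = 745,321 Wh = 745.3 kWh
well pump: 1950 W × 1.72 h × 31 d = 103,974 Wh = 104 kWh
LED light strip: 20.8 W × 7.51 h × 31 d = 4,842 Wh = 4.842 kWh
electric oven: 3260 W × 4.95 h × 31 d = 500,247 Wh = 500.2 kWh
Total energy = 745.3 + 104 + 4.842 + 500.2 = 1,354 kWh
Cost = 1,354 kWh × £0.336 = £455.07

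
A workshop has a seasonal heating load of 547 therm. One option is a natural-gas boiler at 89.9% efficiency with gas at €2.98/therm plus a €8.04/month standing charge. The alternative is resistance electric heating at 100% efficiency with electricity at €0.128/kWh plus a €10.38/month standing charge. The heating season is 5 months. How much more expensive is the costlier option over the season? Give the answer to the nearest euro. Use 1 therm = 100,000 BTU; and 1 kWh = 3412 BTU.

Heat load = 547 therm × 100,000 = 54,700,000 BTU
Gas: input = 54,700,000 / 0.899 = 60,845,384 BTU = 608.5 therm → 608.5 × €2.98 = €1,813.19; + 5 × €8.04 standing = €1,853.39
Electric: 54,700,000 BTU / 3412 = 16,030 kWh → × €0.128 = €2,052.05; + 5 × €10.38 standing = €2,103.95
Difference = |€1,853.39 − €2,103.95| = €250.56 ≈ €251

€251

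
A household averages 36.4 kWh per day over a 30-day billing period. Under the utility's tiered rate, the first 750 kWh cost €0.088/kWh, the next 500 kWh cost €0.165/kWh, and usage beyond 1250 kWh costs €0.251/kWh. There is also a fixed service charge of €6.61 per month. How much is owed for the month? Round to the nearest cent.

€129.04

Usage = 36.4 kWh/day × 30 days = 1092 kWh
First 750 kWh × €0.088 = €66.00
Next 342 kWh × €0.165 = €56.43
Remaining tier: 0 kWh (not reached)
Energy charge = €122.43; + service €6.61 = €129.04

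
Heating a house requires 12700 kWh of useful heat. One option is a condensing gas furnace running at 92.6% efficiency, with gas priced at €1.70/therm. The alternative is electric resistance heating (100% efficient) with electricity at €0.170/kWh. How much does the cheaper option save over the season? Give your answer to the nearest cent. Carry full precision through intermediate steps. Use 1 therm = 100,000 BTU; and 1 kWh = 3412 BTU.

Heat load = 12700 kWh × 3412 = 43,332,400 BTU
Gas: input = 43,332,400 / 0.926 = 46,795,248 BTU = 468 therm → 468 × €1.70 = €795.52
Electric: 43,332,400 BTU / 3412 = 12,700 kWh → × €0.170 = €2,159.00
Difference = |€795.52 − €2,159.00| = €1,363.48

€1363.48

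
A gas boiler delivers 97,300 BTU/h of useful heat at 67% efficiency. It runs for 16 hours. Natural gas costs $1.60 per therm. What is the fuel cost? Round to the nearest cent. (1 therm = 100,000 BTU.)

$37.18

Heat delivered = 97,300 BTU/h × 16 h = 1,556,800 BTU
Gas input = 1,556,800 / 0.67 = 2,323,582 BTU
= 2,323,582 / 100,000 = 23.24 therm
Cost = 23.24 × $1.60/therm = $37.18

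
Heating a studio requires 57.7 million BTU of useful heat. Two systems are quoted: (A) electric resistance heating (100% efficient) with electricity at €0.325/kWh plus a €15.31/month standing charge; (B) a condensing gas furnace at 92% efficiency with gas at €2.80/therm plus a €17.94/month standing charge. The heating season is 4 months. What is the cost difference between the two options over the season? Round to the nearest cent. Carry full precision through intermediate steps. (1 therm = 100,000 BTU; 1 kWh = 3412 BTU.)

€3729.44

Heat load = 57.7 × 10⁶ BTU = 57,700,000 BTU
Gas: input = 57,700,000 / 0.920 = 62,717,391 BTU = 627.2 therm → 627.2 × €2.80 = €1,756.09; + 4 × €17.94 standing = €1,827.85
Electric: 57,700,000 BTU / 3412 = 16,910 kWh → × €0.325 = €5,496.04; + 4 × €15.31 standing = €5,557.28
Difference = |€1,827.85 − €5,557.28| = €3,729.44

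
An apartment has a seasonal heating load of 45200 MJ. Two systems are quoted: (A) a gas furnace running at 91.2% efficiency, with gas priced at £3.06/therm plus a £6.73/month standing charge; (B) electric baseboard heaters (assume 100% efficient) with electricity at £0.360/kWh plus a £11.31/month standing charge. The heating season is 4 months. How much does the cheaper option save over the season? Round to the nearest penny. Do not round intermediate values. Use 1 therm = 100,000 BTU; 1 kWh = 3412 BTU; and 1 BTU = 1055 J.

£3101.23

Heat load = 45200 MJ = 45,200,000,000 J / 1055 = 42,843,602 BTU
Gas: input = 42,843,602 / 0.912 = 46,977,634 BTU = 469.8 therm → 469.8 × £3.06 = £1,437.52; + 4 × £6.73 standing = £1,464.44
Electric: 42,843,602 BTU / 3412 = 12,560 kWh → × £0.360 = £4,520.43; + 4 × £11.31 standing = £4,565.67
Difference = |£1,464.44 − £4,565.67| = £3,101.23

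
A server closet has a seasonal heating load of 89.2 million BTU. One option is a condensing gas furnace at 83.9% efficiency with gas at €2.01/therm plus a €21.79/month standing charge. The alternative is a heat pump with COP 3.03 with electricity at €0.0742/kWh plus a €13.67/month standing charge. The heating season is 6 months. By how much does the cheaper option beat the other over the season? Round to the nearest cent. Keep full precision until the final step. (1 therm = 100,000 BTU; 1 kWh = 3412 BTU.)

€1545.49

Heat load = 89.2 × 10⁶ BTU = 89,200,000 BTU
Gas: input = 89,200,000 / 0.839 = 106,317,044 BTU = 1,063 therm → 1,063 × €2.01 = €2,136.97; + 6 × €21.79 standing = €2,267.71
Heat pump: 89,200,000 BTU / 3412 = 26,140 kWh heat; / 3.03 = 8,628 kWh in → × €0.0742 = €640.20; + 6 × €13.67 standing = €722.22
Difference = |€2,267.71 − €722.22| = €1,545.49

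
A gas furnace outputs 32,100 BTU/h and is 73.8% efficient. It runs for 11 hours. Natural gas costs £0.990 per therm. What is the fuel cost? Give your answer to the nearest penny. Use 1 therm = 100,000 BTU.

£4.74

Heat delivered = 32,100 BTU/h × 11 h = 353,100 BTU
Gas input = 353,100 / 0.738 = 478,455 BTU
= 478,455 / 100,000 = 4.785 therm
Cost = 4.785 × £0.990/therm = £4.74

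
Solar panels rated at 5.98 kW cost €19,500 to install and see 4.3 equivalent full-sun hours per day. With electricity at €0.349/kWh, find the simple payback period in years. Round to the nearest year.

6 years

Daily generation = 5.98 kW × 4.3 h = 25.71 kWh
Annual generation = 25.71 × 365 = 9385.6 kWh
Annual savings = 9385.6 × €0.349 = €3,275.58
Payback = €19,500 / €3,275.58 = 5.95 years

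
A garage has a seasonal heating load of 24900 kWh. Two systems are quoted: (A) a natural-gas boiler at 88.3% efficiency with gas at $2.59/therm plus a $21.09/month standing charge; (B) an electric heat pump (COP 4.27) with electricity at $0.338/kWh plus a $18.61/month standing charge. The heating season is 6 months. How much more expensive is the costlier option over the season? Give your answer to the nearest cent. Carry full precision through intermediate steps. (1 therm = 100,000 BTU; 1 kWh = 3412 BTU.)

$535.87

Heat load = 24900 kWh × 3412 = 84,958,800 BTU
Gas: input = 84,958,800 / 0.883 = 96,216,082 BTU = 962.2 therm → 962.2 × $2.59 = $2,492.00; + 6 × $21.09 standing = $2,618.54
Heat pump: 84,958,800 BTU / 3412 = 24,900 kWh heat; / 4.27 = 5,831 kWh in → × $0.338 = $1,971.01; + 6 × $18.61 standing = $2,082.67
Difference = |$2,618.54 − $2,082.67| = $535.87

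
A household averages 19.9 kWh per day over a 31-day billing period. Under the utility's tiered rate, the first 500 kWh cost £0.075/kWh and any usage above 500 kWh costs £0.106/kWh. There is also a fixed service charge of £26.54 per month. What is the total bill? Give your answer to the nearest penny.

Usage = 19.9 kWh/day × 31 days = 616.9 kWh
First 500 kWh × £0.075 = £37.50
Remaining 116.9 kWh × £0.106 = £12.39
Energy charge = £49.89; + service £26.54 = £76.43

£76.43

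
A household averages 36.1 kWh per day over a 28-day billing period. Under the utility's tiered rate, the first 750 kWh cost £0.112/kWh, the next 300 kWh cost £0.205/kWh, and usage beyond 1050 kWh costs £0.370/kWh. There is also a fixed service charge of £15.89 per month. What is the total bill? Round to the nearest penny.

Usage = 36.1 kWh/day × 28 days = 1010.8 kWh
First 750 kWh × £0.112 = £84.00
Next 260.8 kWh × £0.205 = £53.46
Remaining tier: 0 kWh (not reached)
Energy charge = £137.46; + service £15.89 = £153.35

£153.35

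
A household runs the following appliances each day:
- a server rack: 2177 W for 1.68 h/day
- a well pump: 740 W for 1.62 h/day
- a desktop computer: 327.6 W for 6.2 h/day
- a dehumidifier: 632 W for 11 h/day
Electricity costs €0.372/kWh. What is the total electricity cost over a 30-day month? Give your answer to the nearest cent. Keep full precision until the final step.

server rack: 2177 W × 1.68 h × 30 d = 109,721 Wh = 109.7 kWh
well pump: 740 W × 1.62 h × 30 d = 35,964 Wh = 35.96 kWh
desktop computer: 327.6 W × 6.2 h × 30 d = 60,934 Wh = 60.93 kWh
dehumidifier: 632 W × 11 h × 30 d = 208,560 Wh = 208.6 kWh
Total energy = 109.7 + 35.96 + 60.93 + 208.6 = 415.2 kWh
Cost = 415.2 kWh × €0.372 = €154.45

€154.45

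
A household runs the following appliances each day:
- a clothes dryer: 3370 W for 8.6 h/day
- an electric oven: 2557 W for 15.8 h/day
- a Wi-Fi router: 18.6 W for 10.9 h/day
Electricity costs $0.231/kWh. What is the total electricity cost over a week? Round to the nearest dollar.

$113

clothes dryer: 3370 W × 8.6 h × 7 d = 202,874 Wh = 202.9 kWh
electric oven: 2557 W × 15.8 h × 7 d = 282,804 Wh = 282.8 kWh
Wi-Fi router: 18.6 W × 10.9 h × 7 d = 1,419 Wh = 1.419 kWh
Total energy = 202.9 + 282.8 + 1.419 = 487.1 kWh
Cost = 487.1 kWh × $0.231 = $112.52 ≈ $113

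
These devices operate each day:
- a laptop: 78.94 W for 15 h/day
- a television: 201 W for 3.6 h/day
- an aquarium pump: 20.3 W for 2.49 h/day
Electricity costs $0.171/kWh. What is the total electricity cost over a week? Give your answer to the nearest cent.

$2.34

laptop: 78.94 W × 15 h × 7 d = 8,289 Wh = 8.289 kWh
television: 201 W × 3.6 h × 7 d = 5,065 Wh = 5.065 kWh
aquarium pump: 20.3 W × 2.49 h × 7 d = 354 Wh = 0.3538 kWh
Total energy = 8.289 + 5.065 + 0.3538 = 13.71 kWh
Cost = 13.71 kWh × $0.171 = $2.34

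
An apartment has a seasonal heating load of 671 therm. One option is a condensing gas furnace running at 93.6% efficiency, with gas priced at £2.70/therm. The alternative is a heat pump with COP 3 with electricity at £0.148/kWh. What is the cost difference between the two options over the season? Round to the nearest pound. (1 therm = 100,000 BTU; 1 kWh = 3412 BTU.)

£965

Heat load = 671 therm × 100,000 = 67,100,000 BTU
Gas: input = 67,100,000 / 0.936 = 71,688,034 BTU = 716.9 therm → 716.9 × £2.70 = £1,935.58
Heat pump: 67,100,000 BTU / 3412 = 19,670 kWh heat; / 3 = 6,555 kWh in → × £0.148 = £970.18
Difference = |£1,935.58 − £970.18| = £965.39 ≈ £965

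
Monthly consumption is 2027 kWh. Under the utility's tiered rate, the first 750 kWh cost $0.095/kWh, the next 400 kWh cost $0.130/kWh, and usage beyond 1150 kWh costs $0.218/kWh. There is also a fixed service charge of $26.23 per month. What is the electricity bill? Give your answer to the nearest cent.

First 750 kWh × $0.095 = $71.25
Next 400 kWh × $0.130 = $52.00
Remaining 877 kWh × $0.218 = $191.19
Energy charge = $314.44; + service $26.23 = $340.67

$340.67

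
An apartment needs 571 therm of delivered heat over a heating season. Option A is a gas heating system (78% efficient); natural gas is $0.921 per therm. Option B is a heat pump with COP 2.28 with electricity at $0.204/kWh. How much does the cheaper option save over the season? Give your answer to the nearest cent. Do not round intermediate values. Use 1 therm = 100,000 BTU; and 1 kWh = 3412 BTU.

$823.13

Heat load = 571 therm × 100,000 = 57,100,000 BTU
Gas: input = 57,100,000 / 0.780 = 73,205,128 BTU = 732.1 therm → 732.1 × $0.921 = $674.22
Heat pump: 57,100,000 BTU / 3412 = 16,740 kWh heat; / 2.28 = 7,340 kWh in → × $0.204 = $1,497.35
Difference = |$674.22 − $1,497.35| = $823.13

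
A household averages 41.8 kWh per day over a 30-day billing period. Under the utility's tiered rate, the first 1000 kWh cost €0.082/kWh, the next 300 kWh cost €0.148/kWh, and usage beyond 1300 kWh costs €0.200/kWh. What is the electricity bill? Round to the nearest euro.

Usage = 41.8 kWh/day × 30 days = 1254 kWh
First 1000 kWh × €0.082 = €82.00
Next 254 kWh × €0.148 = €37.59
Remaining tier: 0 kWh (not reached)
Total = €119.59 ≈ €120

€120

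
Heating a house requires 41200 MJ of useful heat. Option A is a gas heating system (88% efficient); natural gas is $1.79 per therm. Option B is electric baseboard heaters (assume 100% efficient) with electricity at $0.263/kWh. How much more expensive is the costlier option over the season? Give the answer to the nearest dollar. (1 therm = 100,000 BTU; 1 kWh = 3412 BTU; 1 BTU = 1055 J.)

Heat load = 41200 MJ = 41,200,000,000 J / 1055 = 39,052,133 BTU
Gas: input = 39,052,133 / 0.88 = 44,377,424 BTU = 443.8 therm → 443.8 × $1.79 = $794.36
Electric: 39,052,133 BTU / 3412 = 11,450 kWh → × $0.263 = $3,010.17
Difference = |$794.36 − $3,010.17| = $2,215.82 ≈ $2216

$2216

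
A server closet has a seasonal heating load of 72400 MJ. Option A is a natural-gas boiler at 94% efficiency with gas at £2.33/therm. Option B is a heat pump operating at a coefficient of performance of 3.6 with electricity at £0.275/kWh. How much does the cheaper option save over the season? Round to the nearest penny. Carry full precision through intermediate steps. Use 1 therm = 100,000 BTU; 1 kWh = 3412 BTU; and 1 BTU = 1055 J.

£164.63

Heat load = 72400 MJ = 72,400,000,000 J / 1055 = 68,625,592 BTU
Gas: input = 68,625,592 / 0.94 = 73,005,949 BTU = 730.1 therm → 730.1 × £2.33 = £1,701.04
Heat pump: 68,625,592 BTU / 3412 = 20,110 kWh heat; / 3.6 = 5,587 kWh in → × £0.275 = £1,536.41
Difference = |£1,701.04 − £1,536.41| = £164.63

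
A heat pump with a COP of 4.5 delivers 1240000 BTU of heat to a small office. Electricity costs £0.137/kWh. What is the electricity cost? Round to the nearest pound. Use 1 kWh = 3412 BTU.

Heat delivered = 1,240,000 BTU / 3412 = 363.4 kWh
Electrical input = 363.4 kWh / 4.5 = 80.76 kWh
Cost = 80.76 × £0.137/kWh = £11.06 ≈ £11

£11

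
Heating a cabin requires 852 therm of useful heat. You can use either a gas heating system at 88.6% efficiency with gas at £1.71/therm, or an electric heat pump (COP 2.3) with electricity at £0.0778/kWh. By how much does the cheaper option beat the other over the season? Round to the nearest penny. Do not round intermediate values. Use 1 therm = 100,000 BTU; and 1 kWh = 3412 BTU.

Heat load = 852 therm × 100,000 = 85,200,000 BTU
Gas: input = 85,200,000 / 0.886 = 96,162,528 BTU = 961.6 therm → 961.6 × £1.71 = £1,644.38
Heat pump: 85,200,000 BTU / 3412 = 24,970 kWh heat; / 2.3 = 10,860 kWh in → × £0.0778 = £844.66
Difference = |£1,644.38 − £844.66| = £799.72

£799.72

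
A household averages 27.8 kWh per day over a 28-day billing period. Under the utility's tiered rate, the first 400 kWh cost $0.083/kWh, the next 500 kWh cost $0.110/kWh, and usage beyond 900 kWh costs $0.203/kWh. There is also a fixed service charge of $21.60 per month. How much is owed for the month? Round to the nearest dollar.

Usage = 27.8 kWh/day × 28 days = 778.4 kWh
First 400 kWh × $0.083 = $33.20
Next 378.4 kWh × $0.110 = $41.62
Remaining tier: 0 kWh (not reached)
Energy charge = $74.82; + service $21.60 = $96.42 ≈ $96

$96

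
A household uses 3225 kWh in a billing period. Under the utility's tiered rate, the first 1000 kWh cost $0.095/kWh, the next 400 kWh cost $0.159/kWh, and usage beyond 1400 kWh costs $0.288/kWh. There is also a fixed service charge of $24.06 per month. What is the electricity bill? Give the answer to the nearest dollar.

First 1000 kWh × $0.095 = $95.00
Next 400 kWh × $0.159 = $63.60
Remaining 1825 kWh × $0.288 = $525.60
Energy charge = $684.20; + service $24.06 = $708.26 ≈ $708

$708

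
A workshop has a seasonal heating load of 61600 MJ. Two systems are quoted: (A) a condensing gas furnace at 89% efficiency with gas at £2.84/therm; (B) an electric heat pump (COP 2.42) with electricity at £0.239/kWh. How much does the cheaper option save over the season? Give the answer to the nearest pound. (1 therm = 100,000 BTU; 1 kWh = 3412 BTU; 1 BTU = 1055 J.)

Heat load = 61600 MJ = 61,600,000,000 J / 1055 = 58,388,626 BTU
Gas: input = 58,388,626 / 0.89 = 65,605,197 BTU = 656.1 therm → 656.1 × £2.84 = £1,863.19
Heat pump: 58,388,626 BTU / 3412 = 17,110 kWh heat; / 2.42 = 7,071 kWh in → × £0.239 = £1,690.06
Difference = |£1,863.19 − £1,690.06| = £173.13 ≈ £173

£173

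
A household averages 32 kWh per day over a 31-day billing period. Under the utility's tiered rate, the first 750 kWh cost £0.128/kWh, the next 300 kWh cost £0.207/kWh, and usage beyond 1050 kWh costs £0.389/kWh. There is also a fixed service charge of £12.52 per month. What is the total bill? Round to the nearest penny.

£158.61

Usage = 32 kWh/day × 31 days = 992 kWh
First 750 kWh × £0.128 = £96.00
Next 242 kWh × £0.207 = £50.09
Remaining tier: 0 kWh (not reached)
Energy charge = £146.09; + service £12.52 = £158.61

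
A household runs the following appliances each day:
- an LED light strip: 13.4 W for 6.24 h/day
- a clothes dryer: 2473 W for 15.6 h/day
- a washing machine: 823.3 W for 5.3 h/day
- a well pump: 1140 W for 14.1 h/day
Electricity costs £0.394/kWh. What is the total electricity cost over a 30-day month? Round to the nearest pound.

LED light strip: 13.4 W × 6.24 h × 30 d = 2,508 Wh = 2.508 kWh
clothes dryer: 2473 W × 15.6 h × 30 d = 1,157,364 Wh = 1,157 kWh
washing machine: 823.3 W × 5.3 h × 30 d = 130,905 Wh = 130.9 kWh
well pump: 1140 W × 14.1 h × 30 d = 482,220 Wh = 482.2 kWh
Total energy = 2.508 + 1,157 + 130.9 + 482.2 = 1,773 kWh
Cost = 1,773 kWh × £0.394 = £698.56 ≈ £699

£699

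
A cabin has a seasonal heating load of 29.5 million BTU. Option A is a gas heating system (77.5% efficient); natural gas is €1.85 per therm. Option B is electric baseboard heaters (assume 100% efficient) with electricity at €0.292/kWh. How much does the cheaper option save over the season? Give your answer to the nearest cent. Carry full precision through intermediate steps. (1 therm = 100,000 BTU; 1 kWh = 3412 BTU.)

€1820.43

Heat load = 29.5 × 10⁶ BTU = 29,500,000 BTU
Gas: input = 29,500,000 / 0.775 = 38,064,516 BTU = 380.6 therm → 380.6 × €1.85 = €704.19
Electric: 29,500,000 BTU / 3412 = 8,646 kWh → × €0.292 = €2,524.62
Difference = |€704.19 − €2,524.62| = €1,820.43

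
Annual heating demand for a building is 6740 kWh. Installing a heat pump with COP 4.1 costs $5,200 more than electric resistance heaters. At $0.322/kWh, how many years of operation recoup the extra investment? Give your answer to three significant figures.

Resistance: 6740 kWh × $0.322 = $2,170.28/yr
Heat pump: 6740 / 4.1 = 1644 kWh in → × $0.322 = $529.34/yr
Annual savings = $1,640.94
Payback = $5,200 / $1,640.94 = 3.17 years

3.17 years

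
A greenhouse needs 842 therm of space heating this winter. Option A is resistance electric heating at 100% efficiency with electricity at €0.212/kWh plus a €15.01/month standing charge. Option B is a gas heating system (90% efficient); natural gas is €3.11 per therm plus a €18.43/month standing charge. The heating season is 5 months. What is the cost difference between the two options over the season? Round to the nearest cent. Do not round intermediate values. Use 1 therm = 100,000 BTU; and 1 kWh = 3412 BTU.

Heat load = 842 therm × 100,000 = 84,200,000 BTU
Gas: input = 84,200,000 / 0.90 = 93,555,556 BTU = 935.6 therm → 935.6 × €3.11 = €2,909.58; + 5 × €18.43 standing = €3,001.73
Electric: 84,200,000 BTU / 3412 = 24,680 kWh → × €0.212 = €5,231.65; + 5 × €15.01 standing = €5,306.70
Difference = |€3,001.73 − €5,306.70| = €2,304.98

€2304.98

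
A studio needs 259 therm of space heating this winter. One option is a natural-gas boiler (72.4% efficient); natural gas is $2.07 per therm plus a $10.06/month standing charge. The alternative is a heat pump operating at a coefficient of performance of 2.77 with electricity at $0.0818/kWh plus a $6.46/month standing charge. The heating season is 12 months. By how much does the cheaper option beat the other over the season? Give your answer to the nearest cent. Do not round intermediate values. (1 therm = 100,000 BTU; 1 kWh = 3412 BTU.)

$559.55

Heat load = 259 therm × 100,000 = 25,900,000 BTU
Gas: input = 25,900,000 / 0.724 = 35,773,481 BTU = 357.7 therm → 357.7 × $2.07 = $740.51; + 12 × $10.06 standing = $861.23
Heat pump: 25,900,000 BTU / 3412 = 7,591 kWh heat; / 2.77 = 2,740 kWh in → × $0.0818 = $224.16; + 12 × $6.46 standing = $301.68
Difference = |$861.23 − $301.68| = $559.55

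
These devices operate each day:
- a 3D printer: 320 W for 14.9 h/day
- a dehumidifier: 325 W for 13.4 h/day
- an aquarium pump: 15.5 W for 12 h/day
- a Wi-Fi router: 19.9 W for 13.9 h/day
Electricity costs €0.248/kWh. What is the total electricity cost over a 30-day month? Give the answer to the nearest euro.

3D printer: 320 W × 14.9 h × 30 d = 143,040 Wh = 143 kWh
dehumidifier: 325 W × 13.4 h × 30 d = 130,650 Wh = 130.7 kWh
aquarium pump: 15.5 W × 12 h × 30 d = 5,580 Wh = 5.58 kWh
Wi-Fi router: 19.9 W × 13.9 h × 30 d = 8,298 Wh = 8.298 kWh
Total energy = 143 + 130.7 + 5.58 + 8.298 = 287.6 kWh
Cost = 287.6 kWh × €0.248 = €71.32 ≈ €71

€71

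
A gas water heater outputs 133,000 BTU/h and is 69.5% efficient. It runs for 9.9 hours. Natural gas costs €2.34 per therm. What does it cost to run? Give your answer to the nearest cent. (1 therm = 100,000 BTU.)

Heat delivered = 133,000 BTU/h × 9.9 h = 1,316,700 BTU
Gas input = 1,316,700 / 0.695 = 1,894,532 BTU
= 1,894,532 / 100,000 = 18.95 therm
Cost = 18.95 × €2.34/therm = €44.33

€44.33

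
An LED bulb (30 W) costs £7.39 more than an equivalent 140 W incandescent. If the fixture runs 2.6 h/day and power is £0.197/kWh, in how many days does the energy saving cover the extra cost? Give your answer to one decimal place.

131.2 days

Power saved = 140 − 30 = 110 W
Daily energy saved = 110 W × 2.6 h = 286 Wh = 0.286 kWh
Daily savings = 0.286 × £0.197 = £0.0563
Payback = £7.39 / £0.0563 per day = 131.2 days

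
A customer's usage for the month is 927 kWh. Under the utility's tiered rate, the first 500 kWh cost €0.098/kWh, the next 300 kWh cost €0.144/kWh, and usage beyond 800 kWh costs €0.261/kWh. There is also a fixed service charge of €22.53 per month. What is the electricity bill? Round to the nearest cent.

First 500 kWh × €0.098 = €49.00
Next 300 kWh × €0.144 = €43.20
Remaining 127 kWh × €0.261 = €33.15
Energy charge = €125.35; + service €22.53 = €147.88

€147.88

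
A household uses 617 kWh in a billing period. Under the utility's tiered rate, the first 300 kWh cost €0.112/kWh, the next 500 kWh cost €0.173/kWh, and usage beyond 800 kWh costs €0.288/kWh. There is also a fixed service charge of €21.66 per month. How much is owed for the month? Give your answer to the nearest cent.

€110.10

First 300 kWh × €0.112 = €33.60
Next 317 kWh × €0.173 = €54.84
Remaining tier: 0 kWh (not reached)
Energy charge = €88.44; + service €21.66 = €110.10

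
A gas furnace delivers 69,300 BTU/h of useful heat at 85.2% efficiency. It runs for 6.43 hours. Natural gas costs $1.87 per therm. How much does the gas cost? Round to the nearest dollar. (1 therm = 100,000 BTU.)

$10

Heat delivered = 69,300 BTU/h × 6.43 h = 445,599 BTU
Gas input = 445,599 / 0.852 = 523,004 BTU
= 523,004 / 100,000 = 5.23 therm
Cost = 5.23 × $1.87/therm = $9.78 ≈ $10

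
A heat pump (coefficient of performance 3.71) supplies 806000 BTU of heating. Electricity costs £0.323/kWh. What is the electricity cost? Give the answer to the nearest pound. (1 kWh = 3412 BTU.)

£21

Heat delivered = 806,000 BTU / 3412 = 236.2 kWh
Electrical input = 236.2 kWh / 3.71 = 63.67 kWh
Cost = 63.67 × £0.323/kWh = £20.57 ≈ £21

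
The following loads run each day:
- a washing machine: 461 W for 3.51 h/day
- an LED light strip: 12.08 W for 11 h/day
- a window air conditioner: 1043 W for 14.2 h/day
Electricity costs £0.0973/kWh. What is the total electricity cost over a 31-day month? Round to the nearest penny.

£49.95

washing machine: 461 W × 3.51 h × 31 d = 50,161 Wh = 50.16 kWh
LED light strip: 12.08 W × 11 h × 31 d = 4,119 Wh = 4.119 kWh
window air conditioner: 1043 W × 14.2 h × 31 d = 459,129 Wh = 459.1 kWh
Total energy = 50.16 + 4.119 + 459.1 = 513.4 kWh
Cost = 513.4 kWh × £0.0973 = £49.95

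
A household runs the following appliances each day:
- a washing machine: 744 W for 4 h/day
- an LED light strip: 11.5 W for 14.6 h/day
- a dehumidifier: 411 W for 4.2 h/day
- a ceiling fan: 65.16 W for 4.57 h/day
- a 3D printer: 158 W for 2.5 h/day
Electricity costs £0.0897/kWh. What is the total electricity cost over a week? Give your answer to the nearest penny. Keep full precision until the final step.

washing machine: 744 W × 4 h × 7 d = 20,832 Wh = 20.83 kWh
LED light strip: 11.5 W × 14.6 h × 7 d = 1,175 Wh = 1.175 kWh
dehumidifier: 411 W × 4.2 h × 7 d = 12,083 Wh = 12.08 kWh
ceiling fan: 65.16 W × 4.57 h × 7 d = 2,084 Wh = 2.084 kWh
3D printer: 158 W × 2.5 h × 7 d = 2,765 Wh = 2.765 kWh
Total energy = 20.83 + 1.175 + 12.08 + 2.084 + 2.765 = 38.94 kWh
Cost = 38.94 kWh × £0.0897 = £3.49

£3.49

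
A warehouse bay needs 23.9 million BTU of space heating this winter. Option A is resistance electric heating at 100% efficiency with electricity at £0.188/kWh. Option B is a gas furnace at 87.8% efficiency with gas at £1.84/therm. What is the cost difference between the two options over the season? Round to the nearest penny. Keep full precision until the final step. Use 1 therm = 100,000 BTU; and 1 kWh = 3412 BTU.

£816.02

Heat load = 23.9 × 10⁶ BTU = 23,900,000 BTU
Gas: input = 23,900,000 / 0.878 = 27,220,957 BTU = 272.2 therm → 272.2 × £1.84 = £500.87
Electric: 23,900,000 BTU / 3412 = 7,005 kWh → × £0.188 = £1,316.88
Difference = |£500.87 − £1,316.88| = £816.02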